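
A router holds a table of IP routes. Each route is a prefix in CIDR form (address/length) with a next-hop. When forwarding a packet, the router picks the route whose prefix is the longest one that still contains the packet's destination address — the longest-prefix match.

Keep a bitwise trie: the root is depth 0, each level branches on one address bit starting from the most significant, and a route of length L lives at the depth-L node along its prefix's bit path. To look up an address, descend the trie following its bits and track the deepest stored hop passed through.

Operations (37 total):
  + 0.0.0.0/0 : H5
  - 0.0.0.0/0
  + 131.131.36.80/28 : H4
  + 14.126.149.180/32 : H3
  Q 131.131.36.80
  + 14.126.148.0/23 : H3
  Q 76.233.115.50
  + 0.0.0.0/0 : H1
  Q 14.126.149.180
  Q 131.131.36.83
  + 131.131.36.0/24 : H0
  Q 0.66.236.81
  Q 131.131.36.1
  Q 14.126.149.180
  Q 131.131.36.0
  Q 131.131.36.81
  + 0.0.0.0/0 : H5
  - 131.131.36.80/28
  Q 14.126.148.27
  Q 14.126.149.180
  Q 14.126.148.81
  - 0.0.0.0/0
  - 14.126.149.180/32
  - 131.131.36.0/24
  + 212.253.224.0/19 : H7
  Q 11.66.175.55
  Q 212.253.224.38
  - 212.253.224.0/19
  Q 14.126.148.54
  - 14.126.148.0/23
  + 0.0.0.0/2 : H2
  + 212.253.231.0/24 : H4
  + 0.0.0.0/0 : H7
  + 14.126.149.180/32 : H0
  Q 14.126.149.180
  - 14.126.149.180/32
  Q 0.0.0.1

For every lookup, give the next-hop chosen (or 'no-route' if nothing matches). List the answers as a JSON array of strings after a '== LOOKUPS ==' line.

Trace:
  + 0.0.0.0/0 (H5) depth=0
  del 0.0.0.0/0 (clear depth 0)
  + 131.131.36.80/28 (H4) depth=28
  + 14.126.149.180/32 (H3) depth=32
  ? 131.131.36.80  path d0:-→d1:-→d2:-→d3:-→d4:-→d5:-→d6:-→d7:-→d8:-→d9:-→d10:-→d11:-→d12:-→d13:-→d14:-→d15:-→d16:-→d17:-→d18:-→d19:-→d20:-→d21:-→d22:-→d23:-→d24:-→d25:-→d26:-→d27:-→d28:H4  best=H4
  + 14.126.148.0/23 (H3) depth=23
  ? 76.233.115.50  path d0:-→d1:-  best=no-route
  + 0.0.0.0/0 (H1) depth=0
  ? 14.126.149.180  path d0:H1→d1:-→d2:-→d3:-→d4:-→d5:-→d6:-→d7:-→d8:-→d9:-→d10:-→d11:-→d12:-→d13:-→d14:-→d15:-→d16:-→d17:-→d18:-→d19:-→d20:-→d21:-→d22:-→d23:H3→d24:-→d25:-→d26:-→d27:-→d28:-→d29:-→d30:-→d31:-→d32:H3  best=H3
  ? 131.131.36.83  path d0:H1→d1:-→d2:-→d3:-→d4:-→d5:-→d6:-→d7:-→d8:-→d9:-→d10:-→d11:-→d12:-→d13:-→d14:-→d15:-→d16:-→d17:-→d18:-→d19:-→d20:-→d21:-→d22:-→d23:-→d24:-→d25:-→d26:-→d27:-→d28:H4  best=H4
  + 131.131.36.0/24 (H0) depth=24
  ? 0.66.236.81  path d0:H1→d1:-→d2:-→d3:-→d4:-  best=H1
  ? 131.131.36.1  path d0:H1→d1:-→d2:-→d3:-→d4:-→d5:-→d6:-→d7:-→d8:-→d9:-→d10:-→d11:-→d12:-→d13:-→d14:-→d15:-→d16:-→d17:-→d18:-→d19:-→d20:-→d21:-→d22:-→d23:-→d24:H0→d25:-  best=H0
  ? 14.126.149.180  path d0:H1→d1:-→d2:-→d3:-→d4:-→d5:-→d6:-→d7:-→d8:-→d9:-→d10:-→d11:-→d12:-→d13:-→d14:-→d15:-→d16:-→d17:-→d18:-→d19:-→d20:-→d21:-→d22:-→d23:H3→d24:-→d25:-→d26:-→d27:-→d28:-→d29:-→d30:-→d31:-→d32:H3  best=H3
  ? 131.131.36.0  path d0:H1→d1:-→d2:-→d3:-→d4:-→d5:-→d6:-→d7:-→d8:-→d9:-→d10:-→d11:-→d12:-→d13:-→d14:-→d15:-→d16:-→d17:-→d18:-→d19:-→d20:-→d21:-→d22:-→d23:-→d24:H0→d25:-  best=H0
  ? 131.131.36.81  path d0:H1→d1:-→d2:-→d3:-→d4:-→d5:-→d6:-→d7:-→d8:-→d9:-→d10:-→d11:-→d12:-→d13:-→d14:-→d15:-→d16:-→d17:-→d18:-→d19:-→d20:-→d21:-→d22:-→d23:-→d24:H0→d25:-→d26:-→d27:-→d28:H4  best=H4
  + 0.0.0.0/0 (H5) depth=0
  del 131.131.36.80/28 (clear depth 28)
  ? 14.126.148.27  path d0:H5→d1:-→d2:-→d3:-→d4:-→d5:-→d6:-→d7:-→d8:-→d9:-→d10:-→d11:-→d12:-→d13:-→d14:-→d15:-→d16:-→d17:-→d18:-→d19:-→d20:-→d21:-→d22:-→d23:H3  best=H3
  ? 14.126.149.180  path d0:H5→d1:-→d2:-→d3:-→d4:-→d5:-→d6:-→d7:-→d8:-→d9:-→d10:-→d11:-→d12:-→d13:-→d14:-→d15:-→d16:-→d17:-→d18:-→d19:-→d20:-→d21:-→d22:-→d23:H3→d24:-→d25:-→d26:-→d27:-→d28:-→d29:-→d30:-→d31:-→d32:H3  best=H3
  ? 14.126.148.81  path d0:H5→d1:-→d2:-→d3:-→d4:-→d5:-→d6:-→d7:-→d8:-→d9:-→d10:-→d11:-→d12:-→d13:-→d14:-→d15:-→d16:-→d17:-→d18:-→d19:-→d20:-→d21:-→d22:-→d23:H3  best=H3
  del 0.0.0.0/0 (clear depth 0)
  del 14.126.149.180/32 (clear depth 32)
  del 131.131.36.0/24 (clear depth 24)
  + 212.253.224.0/19 (H7) depth=19
  ? 11.66.175.55  path d0:-→d1:-→d2:-→d3:-→d4:-→d5:-  best=no-route
  ? 212.253.224.38  path d0:-→d1:-→d2:-→d3:-→d4:-→d5:-→d6:-→d7:-→d8:-→d9:-→d10:-→d11:-→d12:-→d13:-→d14:-→d15:-→d16:-→d17:-→d18:-→d19:H7  best=H7
  del 212.253.224.0/19 (clear depth 19)
  ? 14.126.148.54  path d0:-→d1:-→d2:-→d3:-→d4:-→d5:-→d6:-→d7:-→d8:-→d9:-→d10:-→d11:-→d12:-→d13:-→d14:-→d15:-→d16:-→d17:-→d18:-→d19:-→d20:-→d21:-→d22:-→d23:H3  best=H3
  del 14.126.148.0/23 (clear depth 23)
  + 0.0.0.0/2 (H2) depth=2
  + 212.253.231.0/24 (H4) depth=24
  + 0.0.0.0/0 (H7) depth=0
  + 14.126.149.180/32 (H0) depth=32
  ? 14.126.149.180  path d0:H7→d1:-→d2:H2→d3:-→d4:-→d5:-→d6:-→d7:-→d8:-→d9:-→d10:-→d11:-→d12:-→d13:-→d14:-→d15:-→d16:-→d17:-→d18:-→d19:-→d20:-→d21:-→d22:-→d23:-→d24:-→d25:-→d26:-→d27:-→d28:-→d29:-→d30:-→d31:-→d32:H0  best=H0
  del 14.126.149.180/32 (clear depth 32)
  ? 0.0.0.1  path d0:H7→d1:-→d2:H2→d3:-→d4:-  best=H2

== LOOKUPS ==
["H4","no-route","H3","H4","H1","H0","H3","H0","H4","H3","H3","H3","no-route","H7","H3","H0","H2"]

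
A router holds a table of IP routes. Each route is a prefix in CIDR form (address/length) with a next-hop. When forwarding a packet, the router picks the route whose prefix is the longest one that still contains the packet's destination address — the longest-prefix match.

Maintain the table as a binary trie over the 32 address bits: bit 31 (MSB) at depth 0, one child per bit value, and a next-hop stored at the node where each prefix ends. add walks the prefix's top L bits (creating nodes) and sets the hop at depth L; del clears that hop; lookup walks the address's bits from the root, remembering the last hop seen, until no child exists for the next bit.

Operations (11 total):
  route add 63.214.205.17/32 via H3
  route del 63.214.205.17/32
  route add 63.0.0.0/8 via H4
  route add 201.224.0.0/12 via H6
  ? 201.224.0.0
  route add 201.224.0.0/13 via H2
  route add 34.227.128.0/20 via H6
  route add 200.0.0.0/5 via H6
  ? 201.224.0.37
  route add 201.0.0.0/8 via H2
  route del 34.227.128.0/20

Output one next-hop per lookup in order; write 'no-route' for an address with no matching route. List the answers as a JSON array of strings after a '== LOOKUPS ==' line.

Process each operation:
  add 63.214.205.17/32 -> H3 at depth 32
  del 63.214.205.17/32 (clear depth 32)
  add 63.0.0.0/8 -> H4 at depth 8
  add 201.224.0.0/12 -> H6 at depth 12
  Q 201.224.0.0: descend 110010011110 ; hops seen [H6] ; pick H6
  add 201.224.0.0/13 -> H2 at depth 13
  add 34.227.128.0/20 -> H6 at depth 20
  add 200.0.0.0/5 -> H6 at depth 5
  Q 201.224.0.37: descend 1100100111100 ; hops seen [H6,H6,H2] ; pick H2
  add 201.0.0.0/8 -> H2 at depth 8
  del 34.227.128.0/20 (clear depth 20)

== LOOKUPS ==
["H6","H2"]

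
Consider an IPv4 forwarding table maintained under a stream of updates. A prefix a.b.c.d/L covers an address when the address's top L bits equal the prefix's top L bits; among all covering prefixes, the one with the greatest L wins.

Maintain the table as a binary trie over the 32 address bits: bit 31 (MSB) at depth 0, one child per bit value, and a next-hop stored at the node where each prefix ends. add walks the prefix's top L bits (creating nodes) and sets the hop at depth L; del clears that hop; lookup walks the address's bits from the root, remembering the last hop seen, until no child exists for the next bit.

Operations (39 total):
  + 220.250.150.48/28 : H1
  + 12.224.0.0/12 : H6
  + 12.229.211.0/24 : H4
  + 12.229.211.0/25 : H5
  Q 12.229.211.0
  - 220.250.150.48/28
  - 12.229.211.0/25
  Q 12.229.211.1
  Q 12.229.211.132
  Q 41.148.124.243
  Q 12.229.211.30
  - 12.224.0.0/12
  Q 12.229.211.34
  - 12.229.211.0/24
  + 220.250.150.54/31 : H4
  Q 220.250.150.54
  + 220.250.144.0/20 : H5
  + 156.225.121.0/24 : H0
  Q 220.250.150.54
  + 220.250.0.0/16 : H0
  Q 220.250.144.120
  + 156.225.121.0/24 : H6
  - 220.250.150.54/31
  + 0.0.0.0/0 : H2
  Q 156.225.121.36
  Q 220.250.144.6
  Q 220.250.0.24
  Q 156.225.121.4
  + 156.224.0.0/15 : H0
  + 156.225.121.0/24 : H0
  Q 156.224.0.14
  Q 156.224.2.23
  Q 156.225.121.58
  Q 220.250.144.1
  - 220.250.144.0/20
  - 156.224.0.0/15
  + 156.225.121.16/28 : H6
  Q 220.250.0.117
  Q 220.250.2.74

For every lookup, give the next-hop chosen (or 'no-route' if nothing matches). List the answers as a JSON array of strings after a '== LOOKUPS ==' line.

Process each operation:
  + 220.250.150.48/28 (H1) depth=28
  + 12.224.0.0/12 (H6) depth=12
  + 12.229.211.0/24 (H4) depth=24
  + 12.229.211.0/25 (H5) depth=25
  lookup 12.229.211.0: bits 0000110011100101110100110 walk d0:-→d1:-→d2:-→d3:-→d4:-→d5:-→d6:-→d7:-→d8:-→d9:-→d10:-→d11:-→d12:H6→d13:-→d14:-→d15:-→d16:-→d17:-→d18:-→d19:-→d20:-→d21:-→d22:-→d23:-→d24:H4→d25:H5 -> H5
  del 220.250.150.48/28 (clear depth 28)
  del 12.229.211.0/25 (clear depth 25)
  lookup 12.229.211.1: bits 0000110011100101110100110 walk d0:-→d1:-→d2:-→d3:-→d4:-→d5:-→d6:-→d7:-→d8:-→d9:-→d10:-→d11:-→d12:H6→d13:-→d14:-→d15:-→d16:-→d17:-→d18:-→d19:-→d20:-→d21:-→d22:-→d23:-→d24:H4→d25:- -> H4
  lookup 12.229.211.132: bits 000011001110010111010011 walk d0:-→d1:-→d2:-→d3:-→d4:-→d5:-→d6:-→d7:-→d8:-→d9:-→d10:-→d11:-→d12:H6→d13:-→d14:-→d15:-→d16:-→d17:-→d18:-→d19:-→d20:-→d21:-→d22:-→d23:-→d24:H4 -> H4
  lookup 41.148.124.243: bits 00 walk d0:-→d1:-→d2:- -> no-route
  lookup 12.229.211.30: bits 0000110011100101110100110 walk d0:-→d1:-→d2:-→d3:-→d4:-→d5:-→d6:-→d7:-→d8:-→d9:-→d10:-→d11:-→d12:H6→d13:-→d14:-→d15:-→d16:-→d17:-→d18:-→d19:-→d20:-→d21:-→d22:-→d23:-→d24:H4→d25:- -> H4
  del 12.224.0.0/12 (clear depth 12)
  lookup 12.229.211.34: bits 0000110011100101110100110 walk d0:-→d1:-→d2:-→d3:-→d4:-→d5:-→d6:-→d7:-→d8:-→d9:-→d10:-→d11:-→d12:-→d13:-→d14:-→d15:-→d16:-→d17:-→d18:-→d19:-→d20:-→d21:-→d22:-→d23:-→d24:H4→d25:- -> H4
  del 12.229.211.0/24 (clear depth 24)
  + 220.250.150.54/31 (H4) depth=31
  lookup 220.250.150.54: bits 1101110011111010100101100011011 walk d0:-→d1:-→d2:-→d3:-→d4:-→d5:-→d6:-→d7:-→d8:-→d9:-→d10:-→d11:-→d12:-→d13:-→d14:-→d15:-→d16:-→d17:-→d18:-→d19:-→d20:-→d21:-→d22:-→d23:-→d24:-→d25:-→d26:-→d27:-→d28:-→d29:-→d30:-→d31:H4 -> H4
  + 220.250.144.0/20 (H5) depth=20
  + 156.225.121.0/24 (H0) depth=24
  lookup 220.250.150.54: bits 1101110011111010100101100011011 walk d0:-→d1:-→d2:-→d3:-→d4:-→d5:-→d6:-→d7:-→d8:-→d9:-→d10:-→d11:-→d12:-→d13:-→d14:-→d15:-→d16:-→d17:-→d18:-→d19:-→d20:H5→d21:-→d22:-→d23:-→d24:-→d25:-→d26:-→d27:-→d28:-→d29:-→d30:-→d31:H4 -> H4
  + 220.250.0.0/16 (H0) depth=16
  lookup 220.250.144.120: bits 110111001111101010010 walk d0:-→d1:-→d2:-→d3:-→d4:-→d5:-→d6:-→d7:-→d8:-→d9:-→d10:-→d11:-→d12:-→d13:-→d14:-→d15:-→d16:H0→d17:-→d18:-→d19:-→d20:H5→d21:- -> H5
  + 156.225.121.0/24 (H6) depth=24
  del 220.250.150.54/31 (clear depth 31)
  + 0.0.0.0/0 (H2) depth=0
  lookup 156.225.121.36: bits 100111001110000101111001 walk d0:H2→d1:-→d2:-→d3:-→d4:-→d5:-→d6:-→d7:-→d8:-→d9:-→d10:-→d11:-→d12:-→d13:-→d14:-→d15:-→d16:-→d17:-→d18:-→d19:-→d20:-→d21:-→d22:-→d23:-→d24:H6 -> H6
  lookup 220.250.144.6: bits 110111001111101010010 walk d0:H2→d1:-→d2:-→d3:-→d4:-→d5:-→d6:-→d7:-→d8:-→d9:-→d10:-→d11:-→d12:-→d13:-→d14:-→d15:-→d16:H0→d17:-→d18:-→d19:-→d20:H5→d21:- -> H5
  lookup 220.250.0.24: bits 1101110011111010 walk d0:H2→d1:-→d2:-→d3:-→d4:-→d5:-→d6:-→d7:-→d8:-→d9:-→d10:-→d11:-→d12:-→d13:-→d14:-→d15:-→d16:H0 -> H0
  lookup 156.225.121.4: bits 100111001110000101111001 walk d0:H2→d1:-→d2:-→d3:-→d4:-→d5:-→d6:-→d7:-→d8:-→d9:-→d10:-→d11:-→d12:-→d13:-→d14:-→d15:-→d16:-→d17:-→d18:-→d19:-→d20:-→d21:-→d22:-→d23:-→d24:H6 -> H6
  + 156.224.0.0/15 (H0) depth=15
  + 156.225.121.0/24 (H0) depth=24
  lookup 156.224.0.14: bits 100111001110000 walk d0:H2→d1:-→d2:-→d3:-→d4:-→d5:-→d6:-→d7:-→d8:-→d9:-→d10:-→d11:-→d12:-→d13:-→d14:-→d15:H0 -> H0
  lookup 156.224.2.23: bits 100111001110000 walk d0:H2→d1:-→d2:-→d3:-→d4:-→d5:-→d6:-→d7:-→d8:-→d9:-→d10:-→d11:-→d12:-→d13:-→d14:-→d15:H0 -> H0
  lookup 156.225.121.58: bits 100111001110000101111001 walk d0:H2→d1:-→d2:-→d3:-→d4:-→d5:-→d6:-→d7:-→d8:-→d9:-→d10:-→d11:-→d12:-→d13:-→d14:-→d15:H0→d16:-→d17:-→d18:-→d19:-→d20:-→d21:-→d22:-→d23:-→d24:H0 -> H0
  lookup 220.250.144.1: bits 110111001111101010010 walk d0:H2→d1:-→d2:-→d3:-→d4:-→d5:-→d6:-→d7:-→d8:-→d9:-→d10:-→d11:-→d12:-→d13:-→d14:-→d15:-→d16:H0→d17:-→d18:-→d19:-→d20:H5→d21:- -> H5
  del 220.250.144.0/20 (clear depth 20)
  del 156.224.0.0/15 (clear depth 15)
  + 156.225.121.16/28 (H6) depth=28
  lookup 220.250.0.117: bits 1101110011111010 walk d0:H2→d1:-→d2:-→d3:-→d4:-→d5:-→d6:-→d7:-→d8:-→d9:-→d10:-→d11:-→d12:-→d13:-→d14:-→d15:-→d16:H0 -> H0
  lookup 220.250.2.74: bits 1101110011111010 walk d0:H2→d1:-→d2:-→d3:-→d4:-→d5:-→d6:-→d7:-→d8:-→d9:-→d10:-→d11:-→d12:-→d13:-→d14:-→d15:-→d16:H0 -> H0

== LOOKUPS ==
["H5","H4","H4","no-route","H4","H4","H4","H4","H5","H6","H5","H0","H6","H0","H0","H0","H5","H0","H0"]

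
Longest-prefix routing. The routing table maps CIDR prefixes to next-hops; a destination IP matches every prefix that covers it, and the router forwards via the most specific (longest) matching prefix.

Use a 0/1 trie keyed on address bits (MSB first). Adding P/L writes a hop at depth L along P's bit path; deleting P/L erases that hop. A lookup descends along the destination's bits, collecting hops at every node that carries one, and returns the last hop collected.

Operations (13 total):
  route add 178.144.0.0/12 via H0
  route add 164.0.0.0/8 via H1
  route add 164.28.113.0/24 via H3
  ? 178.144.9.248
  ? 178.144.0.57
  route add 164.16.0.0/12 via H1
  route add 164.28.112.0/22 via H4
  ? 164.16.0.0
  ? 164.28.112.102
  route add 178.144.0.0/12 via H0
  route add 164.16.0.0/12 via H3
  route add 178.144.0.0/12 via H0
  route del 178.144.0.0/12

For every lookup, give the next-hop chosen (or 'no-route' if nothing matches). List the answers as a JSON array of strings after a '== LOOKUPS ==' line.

Apply in order:
  add 178.144.0.0/12 -> H0 at depth 12
  add 164.0.0.0/8 -> H1 at depth 8
  add 164.28.113.0/24 -> H3 at depth 24
  Q 178.144.9.248: descend 101100101001 ; hops seen [H0] ; pick H0
  Q 178.144.0.57: descend 101100101001 ; hops seen [H0] ; pick H0
  add 164.16.0.0/12 -> H1 at depth 12
  add 164.28.112.0/22 -> H4 at depth 22
  Q 164.16.0.0: descend 101001000001 ; hops seen [H1,H1] ; pick H1
  Q 164.28.112.102: descend 10100100000111000111000 ; hops seen [H1,H1,H4] ; pick H4
  add 178.144.0.0/12 -> H0 at depth 12
  add 164.16.0.0/12 -> H3 at depth 12
  add 178.144.0.0/12 -> H0 at depth 12
  - 178.144.0.0/12 clear@12

== LOOKUPS ==
["H0","H0","H1","H4"]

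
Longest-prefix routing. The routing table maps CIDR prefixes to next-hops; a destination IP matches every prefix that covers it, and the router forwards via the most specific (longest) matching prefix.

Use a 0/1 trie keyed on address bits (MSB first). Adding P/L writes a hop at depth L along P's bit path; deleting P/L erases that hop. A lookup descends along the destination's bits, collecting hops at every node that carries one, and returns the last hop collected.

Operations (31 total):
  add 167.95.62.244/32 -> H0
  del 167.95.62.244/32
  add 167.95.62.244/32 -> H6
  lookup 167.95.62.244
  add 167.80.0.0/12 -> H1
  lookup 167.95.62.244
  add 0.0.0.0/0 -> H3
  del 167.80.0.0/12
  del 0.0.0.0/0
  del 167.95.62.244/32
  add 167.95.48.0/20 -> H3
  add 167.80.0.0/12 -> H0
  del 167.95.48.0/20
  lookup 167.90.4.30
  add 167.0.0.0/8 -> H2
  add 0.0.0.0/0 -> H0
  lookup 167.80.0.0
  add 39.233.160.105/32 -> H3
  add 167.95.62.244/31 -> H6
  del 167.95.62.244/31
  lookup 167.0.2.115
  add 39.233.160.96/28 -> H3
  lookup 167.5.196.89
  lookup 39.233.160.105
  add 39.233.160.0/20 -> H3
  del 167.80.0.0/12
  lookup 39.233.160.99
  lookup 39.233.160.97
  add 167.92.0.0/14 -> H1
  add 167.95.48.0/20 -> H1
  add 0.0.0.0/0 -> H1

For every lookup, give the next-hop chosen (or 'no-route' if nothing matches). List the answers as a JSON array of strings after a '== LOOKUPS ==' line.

Apply in order:
  + 167.95.62.244/32 (H0) depth=32
  - 167.95.62.244/32 clear@32
  + 167.95.62.244/32 (H6) depth=32
  Q 167.95.62.244: descend 10100111010111110011111011110100 ; hops seen [H6] ; pick H6
  + 167.80.0.0/12 (H1) depth=12
  Q 167.95.62.244: descend 10100111010111110011111011110100 ; hops seen [H1,H6] ; pick H6
  + 0.0.0.0/0 (H3) depth=0
  - 167.80.0.0/12 clear@12
  - 0.0.0.0/0 clear@0
  - 167.95.62.244/32 clear@32
  + 167.95.48.0/20 (H3) depth=20
  + 167.80.0.0/12 (H0) depth=12
  - 167.95.48.0/20 clear@20
  Q 167.90.4.30: descend 1010011101011 ; hops seen [H0] ; pick H0
  + 167.0.0.0/8 (H2) depth=8
  + 0.0.0.0/0 (H0) depth=0
  Q 167.80.0.0: descend 101001110101 ; hops seen [H0,H2,H0] ; pick H0
  + 39.233.160.105/32 (H3) depth=32
  + 167.95.62.244/31 (H6) depth=31
  - 167.95.62.244/31 clear@31
  Q 167.0.2.115: descend 101001110 ; hops seen [H0,H2] ; pick H2
  + 39.233.160.96/28 (H3) depth=28
  Q 167.5.196.89: descend 101001110 ; hops seen [H0,H2] ; pick H2
  Q 39.233.160.105: descend 00100111111010011010000001101001 ; hops seen [H0,H3,H3] ; pick H3
  + 39.233.160.0/20 (H3) depth=20
  - 167.80.0.0/12 clear@12
  Q 39.233.160.99: descend 0010011111101001101000000110 ; hops seen [H0,H3,H3] ; pick H3
  Q 39.233.160.97: descend 0010011111101001101000000110 ; hops seen [H0,H3,H3] ; pick H3
  + 167.92.0.0/14 (H1) depth=14
  + 167.95.48.0/20 (H1) depth=20
  + 0.0.0.0/0 (H1) depth=0

== LOOKUPS ==
["H6","H6","H0","H0","H2","H2","H3","H3","H3"]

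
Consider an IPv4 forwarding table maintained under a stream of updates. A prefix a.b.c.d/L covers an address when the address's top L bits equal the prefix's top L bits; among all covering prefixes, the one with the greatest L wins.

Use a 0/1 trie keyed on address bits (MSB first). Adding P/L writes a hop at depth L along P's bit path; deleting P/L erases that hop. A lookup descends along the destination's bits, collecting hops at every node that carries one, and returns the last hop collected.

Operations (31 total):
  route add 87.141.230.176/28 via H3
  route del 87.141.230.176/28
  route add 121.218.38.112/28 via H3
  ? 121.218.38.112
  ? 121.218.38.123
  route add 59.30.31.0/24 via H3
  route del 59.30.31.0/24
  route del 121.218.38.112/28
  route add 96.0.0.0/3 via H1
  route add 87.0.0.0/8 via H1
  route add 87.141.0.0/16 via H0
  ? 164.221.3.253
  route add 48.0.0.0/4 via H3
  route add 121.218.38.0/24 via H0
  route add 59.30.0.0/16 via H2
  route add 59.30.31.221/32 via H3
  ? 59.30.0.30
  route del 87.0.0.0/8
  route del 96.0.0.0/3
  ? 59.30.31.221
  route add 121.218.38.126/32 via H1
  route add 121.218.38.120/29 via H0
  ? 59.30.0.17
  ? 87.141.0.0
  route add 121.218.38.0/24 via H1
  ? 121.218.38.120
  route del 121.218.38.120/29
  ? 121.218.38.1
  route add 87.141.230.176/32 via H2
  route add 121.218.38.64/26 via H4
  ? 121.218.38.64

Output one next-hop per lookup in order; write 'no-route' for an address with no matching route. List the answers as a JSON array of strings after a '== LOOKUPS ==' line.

Trace:
  add 87.141.230.176/28 -> H3 at depth 28
  del 87.141.230.176/28 (clear depth 28)
  add 121.218.38.112/28 -> H3 at depth 28
  lookup 121.218.38.112: bits 0111100111011010001001100111 walk d0:-→d1:-→d2:-→d3:-→d4:-→d5:-→d6:-→d7:-→d8:-→d9:-→d10:-→d11:-→d12:-→d13:-→d14:-→d15:-→d16:-→d17:-→d18:-→d19:-→d20:-→d21:-→d22:-→d23:-→d24:-→d25:-→d26:-→d27:-→d28:H3 -> H3
  lookup 121.218.38.123: bits 0111100111011010001001100111 walk d0:-→d1:-→d2:-→d3:-→d4:-→d5:-→d6:-→d7:-→d8:-→d9:-→d10:-→d11:-→d12:-→d13:-→d14:-→d15:-→d16:-→d17:-→d18:-→d19:-→d20:-→d21:-→d22:-→d23:-→d24:-→d25:-→d26:-→d27:-→d28:H3 -> H3
  add 59.30.31.0/24 -> H3 at depth 24
  del 59.30.31.0/24 (clear depth 24)
  del 121.218.38.112/28 (clear depth 28)
  add 96.0.0.0/3 -> H1 at depth 3
  add 87.0.0.0/8 -> H1 at depth 8
  add 87.141.0.0/16 -> H0 at depth 16
  lookup 164.221.3.253: bits ε walk d0:- -> no-route
  add 48.0.0.0/4 -> H3 at depth 4
  add 121.218.38.0/24 -> H0 at depth 24
  add 59.30.0.0/16 -> H2 at depth 16
  add 59.30.31.221/32 -> H3 at depth 32
  lookup 59.30.0.30: bits 0011101100011110000 walk d0:-→d1:-→d2:-→d3:-→d4:H3→d5:-→d6:-→d7:-→d8:-→d9:-→d10:-→d11:-→d12:-→d13:-→d14:-→d15:-→d16:H2→d17:-→d18:-→d19:- -> H2
  del 87.0.0.0/8 (clear depth 8)
  del 96.0.0.0/3 (clear depth 3)
  lookup 59.30.31.221: bits 00111011000111100001111111011101 walk d0:-→d1:-→d2:-→d3:-→d4:H3→d5:-→d6:-→d7:-→d8:-→d9:-→d10:-→d11:-→d12:-→d13:-→d14:-→d15:-→d16:H2→d17:-→d18:-→d19:-→d20:-→d21:-→d22:-→d23:-→d24:-→d25:-→d26:-→d27:-→d28:-→d29:-→d30:-→d31:-→d32:H3 -> H3
  add 121.218.38.126/32 -> H1 at depth 32
  add 121.218.38.120/29 -> H0 at depth 29
  lookup 59.30.0.17: bits 0011101100011110000 walk d0:-→d1:-→d2:-→d3:-→d4:H3→d5:-→d6:-→d7:-→d8:-→d9:-→d10:-→d11:-→d12:-→d13:-→d14:-→d15:-→d16:H2→d17:-→d18:-→d19:- -> H2
  lookup 87.141.0.0: bits 0101011110001101 walk d0:-→d1:-→d2:-→d3:-→d4:-→d5:-→d6:-→d7:-→d8:-→d9:-→d10:-→d11:-→d12:-→d13:-→d14:-→d15:-→d16:H0 -> H0
  add 121.218.38.0/24 -> H1 at depth 24
  lookup 121.218.38.120: bits 01111001110110100010011001111 walk d0:-→d1:-→d2:-→d3:-→d4:-→d5:-→d6:-→d7:-→d8:-→d9:-→d10:-→d11:-→d12:-→d13:-→d14:-→d15:-→d16:-→d17:-→d18:-→d19:-→d20:-→d21:-→d22:-→d23:-→d24:H1→d25:-→d26:-→d27:-→d28:-→d29:H0 -> H0
  del 121.218.38.120/29 (clear depth 29)
  lookup 121.218.38.1: bits 0111100111011010001001100 walk d0:-→d1:-→d2:-→d3:-→d4:-→d5:-→d6:-→d7:-→d8:-→d9:-→d10:-→d11:-→d12:-→d13:-→d14:-→d15:-→d16:-→d17:-→d18:-→d19:-→d20:-→d21:-→d22:-→d23:-→d24:H1→d25:- -> H1
  add 87.141.230.176/32 -> H2 at depth 32
  add 121.218.38.64/26 -> H4 at depth 26
  lookup 121.218.38.64: bits 01111001110110100010011001 walk d0:-→d1:-→d2:-→d3:-→d4:-→d5:-→d6:-→d7:-→d8:-→d9:-→d10:-→d11:-→d12:-→d13:-→d14:-→d15:-→d16:-→d17:-→d18:-→d19:-→d20:-→d21:-→d22:-→d23:-→d24:H1→d25:-→d26:H4 -> H4

== LOOKUPS ==
["H3","H3","no-route","H2","H3","H2","H0","H0","H1","H4"]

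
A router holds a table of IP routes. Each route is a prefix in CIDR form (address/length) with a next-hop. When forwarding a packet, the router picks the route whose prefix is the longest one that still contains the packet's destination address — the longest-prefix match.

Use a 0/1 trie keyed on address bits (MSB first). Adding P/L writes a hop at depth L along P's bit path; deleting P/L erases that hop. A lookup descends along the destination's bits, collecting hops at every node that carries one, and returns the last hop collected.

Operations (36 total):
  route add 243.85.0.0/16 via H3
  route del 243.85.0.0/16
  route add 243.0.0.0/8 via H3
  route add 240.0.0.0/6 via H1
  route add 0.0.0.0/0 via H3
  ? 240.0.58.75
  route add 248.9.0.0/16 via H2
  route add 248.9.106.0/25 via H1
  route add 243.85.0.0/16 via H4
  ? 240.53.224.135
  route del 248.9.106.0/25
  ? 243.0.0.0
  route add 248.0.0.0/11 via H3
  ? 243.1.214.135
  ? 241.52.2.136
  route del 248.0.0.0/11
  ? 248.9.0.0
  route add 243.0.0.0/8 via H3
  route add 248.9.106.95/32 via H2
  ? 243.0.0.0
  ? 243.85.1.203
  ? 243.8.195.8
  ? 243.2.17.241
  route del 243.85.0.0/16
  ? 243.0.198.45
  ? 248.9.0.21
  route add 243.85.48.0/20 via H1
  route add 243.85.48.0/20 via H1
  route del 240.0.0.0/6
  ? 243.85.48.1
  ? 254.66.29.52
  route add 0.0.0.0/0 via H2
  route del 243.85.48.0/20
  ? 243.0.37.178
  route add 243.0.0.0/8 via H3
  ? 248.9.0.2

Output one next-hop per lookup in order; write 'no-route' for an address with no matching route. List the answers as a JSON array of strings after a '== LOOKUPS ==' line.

Process each operation:
  add 243.85.0.0/16 -> H3 at depth 16
  del 243.85.0.0/16 (clear depth 16)
  add 243.0.0.0/8 -> H3 at depth 8
  add 240.0.0.0/6 -> H1 at depth 6
  add 0.0.0.0/0 -> H3 at depth 0
  ? 240.0.58.75  path d0:H3→d1:-→d2:-→d3:-→d4:-→d5:-→d6:H1  best=H1
  add 248.9.0.0/16 -> H2 at depth 16
  add 248.9.106.0/25 -> H1 at depth 25
  add 243.85.0.0/16 -> H4 at depth 16
  ? 240.53.224.135  path d0:H3→d1:-→d2:-→d3:-→d4:-→d5:-→d6:H1  best=H1
  del 248.9.106.0/25 (clear depth 25)
  ? 243.0.0.0  path d0:H3→d1:-→d2:-→d3:-→d4:-→d5:-→d6:H1→d7:-→d8:H3→d9:-  best=H3
  add 248.0.0.0/11 -> H3 at depth 11
  ? 243.1.214.135  path d0:H3→d1:-→d2:-→d3:-→d4:-→d5:-→d6:H1→d7:-→d8:H3→d9:-  best=H3
  ? 241.52.2.136  path d0:H3→d1:-→d2:-→d3:-→d4:-→d5:-→d6:H1  best=H1
  del 248.0.0.0/11 (clear depth 11)
  ? 248.9.0.0  path d0:H3→d1:-→d2:-→d3:-→d4:-→d5:-→d6:-→d7:-→d8:-→d9:-→d10:-→d11:-→d12:-→d13:-→d14:-→d15:-→d16:H2→d17:-  best=H2
  add 243.0.0.0/8 -> H3 at depth 8
  add 248.9.106.95/32 -> H2 at depth 32
  ? 243.0.0.0  path d0:H3→d1:-→d2:-→d3:-→d4:-→d5:-→d6:H1→d7:-→d8:H3→d9:-  best=H3
  ? 243.85.1.203  path d0:H3→d1:-→d2:-→d3:-→d4:-→d5:-→d6:H1→d7:-→d8:H3→d9:-→d10:-→d11:-→d12:-→d13:-→d14:-→d15:-→d16:H4  best=H4
  ? 243.8.195.8  path d0:H3→d1:-→d2:-→d3:-→d4:-→d5:-→d6:H1→d7:-→d8:H3→d9:-  best=H3
  ? 243.2.17.241  path d0:H3→d1:-→d2:-→d3:-→d4:-→d5:-→d6:H1→d7:-→d8:H3→d9:-  best=H3
  del 243.85.0.0/16 (clear depth 16)
  ? 243.0.198.45  path d0:H3→d1:-→d2:-→d3:-→d4:-→d5:-→d6:H1→d7:-→d8:H3→d9:-  best=H3
  ? 248.9.0.21  path d0:H3→d1:-→d2:-→d3:-→d4:-→d5:-→d6:-→d7:-→d8:-→d9:-→d10:-→d11:-→d12:-→d13:-→d14:-→d15:-→d16:H2→d17:-  best=H2
  add 243.85.48.0/20 -> H1 at depth 20
  add 243.85.48.0/20 -> H1 at depth 20
  del 240.0.0.0/6 (clear depth 6)
  ? 243.85.48.1  path d0:H3→d1:-→d2:-→d3:-→d4:-→d5:-→d6:-→d7:-→d8:H3→d9:-→d10:-→d11:-→d12:-→d13:-→d14:-→d15:-→d16:-→d17:-→d18:-→d19:-→d20:H1  best=H1
  ? 254.66.29.52  path d0:H3→d1:-→d2:-→d3:-→d4:-→d5:-  best=H3
  add 0.0.0.0/0 -> H2 at depth 0
  del 243.85.48.0/20 (clear depth 20)
  ? 243.0.37.178  path d0:H2→d1:-→d2:-→d3:-→d4:-→d5:-→d6:-→d7:-→d8:H3→d9:-  best=H3
  add 243.0.0.0/8 -> H3 at depth 8
  ? 248.9.0.2  path d0:H2→d1:-→d2:-→d3:-→d4:-→d5:-→d6:-→d7:-→d8:-→d9:-→d10:-→d11:-→d12:-→d13:-→d14:-→d15:-→d16:H2→d17:-  best=H2

== LOOKUPS ==
["H1","H1","H3","H3","H1","H2","H3","H4","H3","H3","H3","H2","H1","H3","H3","H2"]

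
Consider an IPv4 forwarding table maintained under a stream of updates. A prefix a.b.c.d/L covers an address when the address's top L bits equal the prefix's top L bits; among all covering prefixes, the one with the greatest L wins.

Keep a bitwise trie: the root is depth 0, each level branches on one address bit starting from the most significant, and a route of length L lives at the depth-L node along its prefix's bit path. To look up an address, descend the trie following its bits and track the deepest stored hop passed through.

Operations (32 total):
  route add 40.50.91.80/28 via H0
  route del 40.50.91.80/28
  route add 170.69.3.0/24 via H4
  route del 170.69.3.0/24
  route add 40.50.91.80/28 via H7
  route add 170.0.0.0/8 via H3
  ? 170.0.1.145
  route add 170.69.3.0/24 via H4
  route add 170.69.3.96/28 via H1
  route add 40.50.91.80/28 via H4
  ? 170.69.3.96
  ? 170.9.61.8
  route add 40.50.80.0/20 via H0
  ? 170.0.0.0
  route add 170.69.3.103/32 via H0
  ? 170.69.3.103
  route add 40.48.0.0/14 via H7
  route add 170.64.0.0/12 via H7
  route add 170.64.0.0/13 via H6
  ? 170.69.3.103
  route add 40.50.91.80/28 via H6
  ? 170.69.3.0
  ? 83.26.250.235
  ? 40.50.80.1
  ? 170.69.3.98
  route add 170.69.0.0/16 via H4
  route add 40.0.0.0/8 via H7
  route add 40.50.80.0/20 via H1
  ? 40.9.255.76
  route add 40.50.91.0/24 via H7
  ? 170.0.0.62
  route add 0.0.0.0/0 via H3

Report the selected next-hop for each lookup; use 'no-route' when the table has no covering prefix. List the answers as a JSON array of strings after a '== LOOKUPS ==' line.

Apply in order:
  add 40.50.91.80/28 -> H0 at depth 28
  - 40.50.91.80/28 clear@28
  add 170.69.3.0/24 -> H4 at depth 24
  - 170.69.3.0/24 clear@24
  add 40.50.91.80/28 -> H7 at depth 28
  add 170.0.0.0/8 -> H3 at depth 8
  lookup 170.0.1.145: bits 101010100 walk d0:-→d1:-→d2:-→d3:-→d4:-→d5:-→d6:-→d7:-→d8:H3→d9:- -> H3
  add 170.69.3.0/24 -> H4 at depth 24
  add 170.69.3.96/28 -> H1 at depth 28
  add 40.50.91.80/28 -> H4 at depth 28
  lookup 170.69.3.96: bits 1010101001000101000000110110 walk d0:-→d1:-→d2:-→d3:-→d4:-→d5:-→d6:-→d7:-→d8:H3→d9:-→d10:-→d11:-→d12:-→d13:-→d14:-→d15:-→d16:-→d17:-→d18:-→d19:-→d20:-→d21:-→d22:-→d23:-→d24:H4→d25:-→d26:-→d27:-→d28:H1 -> H1
  lookup 170.9.61.8: bits 101010100 walk d0:-→d1:-→d2:-→d3:-→d4:-→d5:-→d6:-→d7:-→d8:H3→d9:- -> H3
  add 40.50.80.0/20 -> H0 at depth 20
  lookup 170.0.0.0: bits 101010100 walk d0:-→d1:-→d2:-→d3:-→d4:-→d5:-→d6:-→d7:-→d8:H3→d9:- -> H3
  add 170.69.3.103/32 -> H0 at depth 32
  lookup 170.69.3.103: bits 10101010010001010000001101100111 walk d0:-→d1:-→d2:-→d3:-→d4:-→d5:-→d6:-→d7:-→d8:H3→d9:-→d10:-→d11:-→d12:-→d13:-→d14:-→d15:-→d16:-→d17:-→d18:-→d19:-→d20:-→d21:-→d22:-→d23:-→d24:H4→d25:-→d26:-→d27:-→d28:H1→d29:-→d30:-→d31:-→d32:H0 -> H0
  add 40.48.0.0/14 -> H7 at depth 14
  add 170.64.0.0/12 -> H7 at depth 12
  add 170.64.0.0/13 -> H6 at depth 13
  lookup 170.69.3.103: bits 10101010010001010000001101100111 walk d0:-→d1:-→d2:-→d3:-→d4:-→d5:-→d6:-→d7:-→d8:H3→d9:-→d10:-→d11:-→d12:H7→d13:H6→d14:-→d15:-→d16:-→d17:-→d18:-→d19:-→d20:-→d21:-→d22:-→d23:-→d24:H4→d25:-→d26:-→d27:-→d28:H1→d29:-→d30:-→d31:-→d32:H0 -> H0
  add 40.50.91.80/28 -> H6 at depth 28
  lookup 170.69.3.0: bits 1010101001000101000000110 walk d0:-→d1:-→d2:-→d3:-→d4:-→d5:-→d6:-→d7:-→d8:H3→d9:-→d10:-→d11:-→d12:H7→d13:H6→d14:-→d15:-→d16:-→d17:-→d18:-→d19:-→d20:-→d21:-→d22:-→d23:-→d24:H4→d25:- -> H4
  lookup 83.26.250.235: bits 0 walk d0:-→d1:- -> no-route
  lookup 40.50.80.1: bits 00101000001100100101 walk d0:-→d1:-→d2:-→d3:-→d4:-→d5:-→d6:-→d7:-→d8:-→d9:-→d10:-→d11:-→d12:-→d13:-→d14:H7→d15:-→d16:-→d17:-→d18:-→d19:-→d20:H0 -> H0
  lookup 170.69.3.98: bits 10101010010001010000001101100 walk d0:-→d1:-→d2:-→d3:-→d4:-→d5:-→d6:-→d7:-→d8:H3→d9:-→d10:-→d11:-→d12:H7→d13:H6→d14:-→d15:-→d16:-→d17:-→d18:-→d19:-→d20:-→d21:-→d22:-→d23:-→d24:H4→d25:-→d26:-→d27:-→d28:H1→d29:- -> H1
  add 170.69.0.0/16 -> H4 at depth 16
  add 40.0.0.0/8 -> H7 at depth 8
  add 40.50.80.0/20 -> H1 at depth 20
  lookup 40.9.255.76: bits 0010100000 walk d0:-→d1:-→d2:-→d3:-→d4:-→d5:-→d6:-→d7:-→d8:H7→d9:-→d10:- -> H7
  add 40.50.91.0/24 -> H7 at depth 24
  lookup 170.0.0.62: bits 101010100 walk d0:-→d1:-→d2:-→d3:-→d4:-→d5:-→d6:-→d7:-→d8:H3→d9:- -> H3
  add 0.0.0.0/0 -> H3 at depth 0

== LOOKUPS ==
["H3","H1","H3","H3","H0","H0","H4","no-route","H0","H1","H7","H3"]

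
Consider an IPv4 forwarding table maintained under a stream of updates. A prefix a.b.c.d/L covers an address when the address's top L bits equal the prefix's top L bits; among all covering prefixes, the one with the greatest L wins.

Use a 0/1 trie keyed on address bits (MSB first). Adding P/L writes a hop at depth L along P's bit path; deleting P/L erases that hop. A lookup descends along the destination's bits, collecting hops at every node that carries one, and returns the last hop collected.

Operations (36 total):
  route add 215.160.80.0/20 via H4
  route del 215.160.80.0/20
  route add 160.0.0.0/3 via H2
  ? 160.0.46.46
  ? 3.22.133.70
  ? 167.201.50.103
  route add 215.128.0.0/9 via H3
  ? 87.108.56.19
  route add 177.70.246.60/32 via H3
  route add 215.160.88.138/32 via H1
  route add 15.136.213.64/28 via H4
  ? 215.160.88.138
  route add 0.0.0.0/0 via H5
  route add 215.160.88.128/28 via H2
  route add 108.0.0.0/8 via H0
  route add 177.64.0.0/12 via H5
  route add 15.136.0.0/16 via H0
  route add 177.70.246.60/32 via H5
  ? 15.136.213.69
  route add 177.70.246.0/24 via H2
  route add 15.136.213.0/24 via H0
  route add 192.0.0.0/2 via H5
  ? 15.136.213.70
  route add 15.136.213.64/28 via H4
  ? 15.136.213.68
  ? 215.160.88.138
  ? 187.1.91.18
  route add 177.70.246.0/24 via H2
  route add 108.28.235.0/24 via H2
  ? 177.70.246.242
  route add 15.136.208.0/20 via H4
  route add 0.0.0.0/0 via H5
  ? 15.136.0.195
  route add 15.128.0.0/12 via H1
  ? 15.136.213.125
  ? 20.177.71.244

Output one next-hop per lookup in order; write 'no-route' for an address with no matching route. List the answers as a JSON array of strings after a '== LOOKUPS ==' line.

Trace:
  add 215.160.80.0/20 -> H4 at depth 20
  - 215.160.80.0/20 clear@20
  add 160.0.0.0/3 -> H2 at depth 3
  ? 160.0.46.46  path d0:-→d1:-→d2:-→d3:H2  best=H2
  ? 3.22.133.70  path d0:-  best=no-route
  ? 167.201.50.103  path d0:-→d1:-→d2:-→d3:H2  best=H2
  add 215.128.0.0/9 -> H3 at depth 9
  ? 87.108.56.19  path d0:-  best=no-route
  add 177.70.246.60/32 -> H3 at depth 32
  add 215.160.88.138/32 -> H1 at depth 32
  add 15.136.213.64/28 -> H4 at depth 28
  ? 215.160.88.138  path d0:-→d1:-→d2:-→d3:-→d4:-→d5:-→d6:-→d7:-→d8:-→d9:H3→d10:-→d11:-→d12:-→d13:-→d14:-→d15:-→d16:-→d17:-→d18:-→d19:-→d20:-→d21:-→d22:-→d23:-→d24:-→d25:-→d26:-→d27:-→d28:-→d29:-→d30:-→d31:-→d32:H1  best=H1
  add 0.0.0.0/0 -> H5 at depth 0
  add 215.160.88.128/28 -> H2 at depth 28
  add 108.0.0.0/8 -> H0 at depth 8
  add 177.64.0.0/12 -> H5 at depth 12
  add 15.136.0.0/16 -> H0 at depth 16
  add 177.70.246.60/32 -> H5 at depth 32
  ? 15.136.213.69  path d0:H5→d1:-→d2:-→d3:-→d4:-→d5:-→d6:-→d7:-→d8:-→d9:-→d10:-→d11:-→d12:-→d13:-→d14:-→d15:-→d16:H0→d17:-→d18:-→d19:-→d20:-→d21:-→d22:-→d23:-→d24:-→d25:-→d26:-→d27:-→d28:H4  best=H4
  add 177.70.246.0/24 -> H2 at depth 24
  add 15.136.213.0/24 -> H0 at depth 24
  add 192.0.0.0/2 -> H5 at depth 2
  ? 15.136.213.70  path d0:H5→d1:-→d2:-→d3:-→d4:-→d5:-→d6:-→d7:-→d8:-→d9:-→d10:-→d11:-→d12:-→d13:-→d14:-→d15:-→d16:H0→d17:-→d18:-→d19:-→d20:-→d21:-→d22:-→d23:-→d24:H0→d25:-→d26:-→d27:-→d28:H4  best=H4
  add 15.136.213.64/28 -> H4 at depth 28
  ? 15.136.213.68  path d0:H5→d1:-→d2:-→d3:-→d4:-→d5:-→d6:-→d7:-→d8:-→d9:-→d10:-→d11:-→d12:-→d13:-→d14:-→d15:-→d16:H0→d17:-→d18:-→d19:-→d20:-→d21:-→d22:-→d23:-→d24:H0→d25:-→d26:-→d27:-→d28:H4  best=H4
  ? 215.160.88.138  path d0:H5→d1:-→d2:H5→d3:-→d4:-→d5:-→d6:-→d7:-→d8:-→d9:H3→d10:-→d11:-→d12:-→d13:-→d14:-→d15:-→d16:-→d17:-→d18:-→d19:-→d20:-→d21:-→d22:-→d23:-→d24:-→d25:-→d26:-→d27:-→d28:H2→d29:-→d30:-→d31:-→d32:H1  best=H1
  ? 187.1.91.18  path d0:H5→d1:-→d2:-→d3:H2→d4:-  best=H2
  add 177.70.246.0/24 -> H2 at depth 24
  add 108.28.235.0/24 -> H2 at depth 24
  ? 177.70.246.242  path d0:H5→d1:-→d2:-→d3:H2→d4:-→d5:-→d6:-→d7:-→d8:-→d9:-→d10:-→d11:-→d12:H5→d13:-→d14:-→d15:-→d16:-→d17:-→d18:-→d19:-→d20:-→d21:-→d22:-→d23:-→d24:H2  best=H2
  add 15.136.208.0/20 -> H4 at depth 20
  add 0.0.0.0/0 -> H5 at depth 0
  ? 15.136.0.195  path d0:H5→d1:-→d2:-→d3:-→d4:-→d5:-→d6:-→d7:-→d8:-→d9:-→d10:-→d11:-→d12:-→d13:-→d14:-→d15:-→d16:H0  best=H0
  add 15.128.0.0/12 -> H1 at depth 12
  ? 15.136.213.125  path d0:H5→d1:-→d2:-→d3:-→d4:-→d5:-→d6:-→d7:-→d8:-→d9:-→d10:-→d11:-→d12:H1→d13:-→d14:-→d15:-→d16:H0→d17:-→d18:-→d19:-→d20:H4→d21:-→d22:-→d23:-→d24:H0→d25:-→d26:-  best=H0
  ? 20.177.71.244  path d0:H5→d1:-→d2:-→d3:-  best=H5

== LOOKUPS ==
["H2","no-route","H2","no-route","H1","H4","H4","H4","H1","H2","H2","H0","H0","H5"]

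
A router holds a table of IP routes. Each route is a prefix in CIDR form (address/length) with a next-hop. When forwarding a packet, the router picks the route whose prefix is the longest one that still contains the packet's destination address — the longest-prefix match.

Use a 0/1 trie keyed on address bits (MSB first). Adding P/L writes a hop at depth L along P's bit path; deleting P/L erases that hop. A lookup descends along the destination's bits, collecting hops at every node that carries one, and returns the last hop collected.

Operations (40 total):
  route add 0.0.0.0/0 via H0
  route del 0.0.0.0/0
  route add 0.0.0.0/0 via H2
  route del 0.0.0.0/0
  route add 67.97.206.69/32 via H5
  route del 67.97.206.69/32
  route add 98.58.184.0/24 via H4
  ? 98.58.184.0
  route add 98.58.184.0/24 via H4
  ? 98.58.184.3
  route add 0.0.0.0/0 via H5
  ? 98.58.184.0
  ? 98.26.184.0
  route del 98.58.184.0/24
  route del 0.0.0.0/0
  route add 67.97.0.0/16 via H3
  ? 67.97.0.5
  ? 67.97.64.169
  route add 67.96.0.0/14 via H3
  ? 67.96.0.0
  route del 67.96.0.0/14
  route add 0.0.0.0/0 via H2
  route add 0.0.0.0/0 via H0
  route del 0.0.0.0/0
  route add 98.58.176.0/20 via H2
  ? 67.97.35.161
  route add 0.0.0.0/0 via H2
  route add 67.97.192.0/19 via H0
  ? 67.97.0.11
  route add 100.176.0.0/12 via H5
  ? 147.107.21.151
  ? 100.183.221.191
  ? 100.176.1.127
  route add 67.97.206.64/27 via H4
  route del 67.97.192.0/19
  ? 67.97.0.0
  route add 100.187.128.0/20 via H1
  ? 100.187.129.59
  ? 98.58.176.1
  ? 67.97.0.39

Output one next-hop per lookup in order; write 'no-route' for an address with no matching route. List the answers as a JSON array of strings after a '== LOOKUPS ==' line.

Apply in order:
  add 0.0.0.0/0 -> H0 at depth 0
  del 0.0.0.0/0 (clear depth 0)
  add 0.0.0.0/0 -> H2 at depth 0
  del 0.0.0.0/0 (clear depth 0)
  add 67.97.206.69/32 -> H5 at depth 32
  del 67.97.206.69/32 (clear depth 32)
  add 98.58.184.0/24 -> H4 at depth 24
  lookup 98.58.184.0: bits 011000100011101010111000 walk d0:-→d1:-→d2:-→d3:-→d4:-→d5:-→d6:-→d7:-→d8:-→d9:-→d10:-→d11:-→d12:-→d13:-→d14:-→d15:-→d16:-→d17:-→d18:-→d19:-→d20:-→d21:-→d22:-→d23:-→d24:H4 -> H4
  add 98.58.184.0/24 -> H4 at depth 24
  lookup 98.58.184.3: bits 011000100011101010111000 walk d0:-→d1:-→d2:-→d3:-→d4:-→d5:-→d6:-→d7:-→d8:-→d9:-→d10:-→d11:-→d12:-→d13:-→d14:-→d15:-→d16:-→d17:-→d18:-→d19:-→d20:-→d21:-→d22:-→d23:-→d24:H4 -> H4
  add 0.0.0.0/0 -> H5 at depth 0
  lookup 98.58.184.0: bits 011000100011101010111000 walk d0:H5→d1:-→d2:-→d3:-→d4:-→d5:-→d6:-→d7:-→d8:-→d9:-→d10:-→d11:-→d12:-→d13:-→d14:-→d15:-→d16:-→d17:-→d18:-→d19:-→d20:-→d21:-→d22:-→d23:-→d24:H4 -> H4
  lookup 98.26.184.0: bits 0110001000 walk d0:H5→d1:-→d2:-→d3:-→d4:-→d5:-→d6:-→d7:-→d8:-→d9:-→d10:- -> H5
  del 98.58.184.0/24 (clear depth 24)
  del 0.0.0.0/0 (clear depth 0)
  add 67.97.0.0/16 -> H3 at depth 16
  lookup 67.97.0.5: bits 0100001101100001 walk d0:-→d1:-→d2:-→d3:-→d4:-→d5:-→d6:-→d7:-→d8:-→d9:-→d10:-→d11:-→d12:-→d13:-→d14:-→d15:-→d16:H3 -> H3
  lookup 67.97.64.169: bits 0100001101100001 walk d0:-→d1:-→d2:-→d3:-→d4:-→d5:-→d6:-→d7:-→d8:-→d9:-→d10:-→d11:-→d12:-→d13:-→d14:-→d15:-→d16:H3 -> H3
  add 67.96.0.0/14 -> H3 at depth 14
  lookup 67.96.0.0: bits 010000110110000 walk d0:-→d1:-→d2:-→d3:-→d4:-→d5:-→d6:-→d7:-→d8:-→d9:-→d10:-→d11:-→d12:-→d13:-→d14:H3→d15:- -> H3
  del 67.96.0.0/14 (clear depth 14)
  add 0.0.0.0/0 -> H2 at depth 0
  add 0.0.0.0/0 -> H0 at depth 0
  del 0.0.0.0/0 (clear depth 0)
  add 98.58.176.0/20 -> H2 at depth 20
  lookup 67.97.35.161: bits 0100001101100001 walk d0:-→d1:-→d2:-→d3:-→d4:-→d5:-→d6:-→d7:-→d8:-→d9:-→d10:-→d11:-→d12:-→d13:-→d14:-→d15:-→d16:H3 -> H3
  add 0.0.0.0/0 -> H2 at depth 0
  add 67.97.192.0/19 -> H0 at depth 19
  lookup 67.97.0.11: bits 0100001101100001 walk d0:H2→d1:-→d2:-→d3:-→d4:-→d5:-→d6:-→d7:-→d8:-→d9:-→d10:-→d11:-→d12:-→d13:-→d14:-→d15:-→d16:H3 -> H3
  add 100.176.0.0/12 -> H5 at depth 12
  lookup 147.107.21.151: bits ε walk d0:H2 -> H2
  lookup 100.183.221.191: bits 011001001011 walk d0:H2→d1:-→d2:-→d3:-→d4:-→d5:-→d6:-→d7:-→d8:-→d9:-→d10:-→d11:-→d12:H5 -> H5
  lookup 100.176.1.127: bits 011001001011 walk d0:H2→d1:-→d2:-→d3:-→d4:-→d5:-→d6:-→d7:-→d8:-→d9:-→d10:-→d11:-→d12:H5 -> H5
  add 67.97.206.64/27 -> H4 at depth 27
  del 67.97.192.0/19 (clear depth 19)
  lookup 67.97.0.0: bits 0100001101100001 walk d0:H2→d1:-→d2:-→d3:-→d4:-→d5:-→d6:-→d7:-→d8:-→d9:-→d10:-→d11:-→d12:-→d13:-→d14:-→d15:-→d16:H3 -> H3
  add 100.187.128.0/20 -> H1 at depth 20
  lookup 100.187.129.59: bits 01100100101110111000 walk d0:H2→d1:-→d2:-→d3:-→d4:-→d5:-→d6:-→d7:-→d8:-→d9:-→d10:-→d11:-→d12:H5→d13:-→d14:-→d15:-→d16:-→d17:-→d18:-→d19:-→d20:H1 -> H1
  lookup 98.58.176.1: bits 01100010001110101011 walk d0:H2→d1:-→d2:-→d3:-→d4:-→d5:-→d6:-→d7:-→d8:-→d9:-→d10:-→d11:-→d12:-→d13:-→d14:-→d15:-→d16:-→d17:-→d18:-→d19:-→d20:H2 -> H2
  lookup 67.97.0.39: bits 0100001101100001 walk d0:H2→d1:-→d2:-→d3:-→d4:-→d5:-→d6:-→d7:-→d8:-→d9:-→d10:-→d11:-→d12:-→d13:-→d14:-→d15:-→d16:H3 -> H3

== LOOKUPS ==
["H4","H4","H4","H5","H3","H3","H3","H3","H3","H2","H5","H5","H3","H1","H2","H3"]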